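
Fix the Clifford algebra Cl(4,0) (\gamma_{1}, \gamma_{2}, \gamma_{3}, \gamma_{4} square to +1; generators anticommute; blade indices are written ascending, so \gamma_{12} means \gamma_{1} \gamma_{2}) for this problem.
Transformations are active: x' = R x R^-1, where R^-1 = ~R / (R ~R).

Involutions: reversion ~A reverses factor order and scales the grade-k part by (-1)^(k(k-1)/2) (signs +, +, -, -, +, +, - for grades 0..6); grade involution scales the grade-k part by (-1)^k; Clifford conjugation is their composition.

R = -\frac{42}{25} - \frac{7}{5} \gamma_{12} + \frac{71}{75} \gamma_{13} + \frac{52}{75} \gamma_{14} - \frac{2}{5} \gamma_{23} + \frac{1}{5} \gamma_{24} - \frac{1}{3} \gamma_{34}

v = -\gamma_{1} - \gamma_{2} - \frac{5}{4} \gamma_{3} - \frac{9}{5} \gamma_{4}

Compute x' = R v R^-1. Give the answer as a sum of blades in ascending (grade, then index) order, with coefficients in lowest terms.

~R = -\frac{42}{25} + \frac{7}{5} \gamma_{12} - \frac{71}{75} \gamma_{13} - \frac{52}{75} \gamma_{14} + \frac{2}{5} \gamma_{23} - \frac{1}{5} \gamma_{24} + \frac{1}{3} \gamma_{34}, and R ~R = \frac{4044}{625}, so R^-1 = ~R / (\frac{4044}{625}).
R v = \frac{973}{1500} \gamma_{1} + \frac{21}{50} \gamma_{2} + \frac{487}{150} \gamma_{3} + \frac{5251}{1500} \gamma_{4} + \frac{929}{300} \gamma_{123} + \frac{226}{75} \gamma_{124} - \frac{63}{125} \gamma_{134} + \frac{391}{300} \gamma_{234}
Answer: \frac{2621}{5055} \gamma_{1} - \frac{1219}{1348} \gamma_{2} - \frac{8839}{5055} \gamma_{3} - \frac{8242}{5055} \gamma_{4}


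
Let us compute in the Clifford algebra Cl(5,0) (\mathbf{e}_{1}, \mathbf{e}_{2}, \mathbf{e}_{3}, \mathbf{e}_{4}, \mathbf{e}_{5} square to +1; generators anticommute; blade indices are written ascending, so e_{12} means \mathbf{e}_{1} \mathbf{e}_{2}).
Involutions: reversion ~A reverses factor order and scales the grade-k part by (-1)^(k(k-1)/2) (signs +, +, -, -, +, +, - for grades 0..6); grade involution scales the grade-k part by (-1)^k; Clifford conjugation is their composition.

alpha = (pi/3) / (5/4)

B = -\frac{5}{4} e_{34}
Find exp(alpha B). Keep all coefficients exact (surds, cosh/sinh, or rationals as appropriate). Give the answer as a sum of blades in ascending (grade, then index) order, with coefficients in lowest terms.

B^2 = (-\frac{5}{4})^2*(e_{34})^2 = \frac{25}{16}*(-1) = -\frac{25}{16} (a basis 2-blade squares to minus the product of its generators' squares).
B^2 = -\frac{25}{16} — the series telescopes trigonometrically here: l = \frac{5}{4}, alpha*l = \frac{\pi}{3}, so exp(alpha B) = cos(\frac{\pi}{3}) + (sin(\frac{\pi}{3})/(\frac{5}{4}))*B = \frac{1}{2} + (\frac{2 \sqrt{3}}{5})*B.
Answer: \frac{1}{2} - \frac{\sqrt{3}}{2} e_{34}


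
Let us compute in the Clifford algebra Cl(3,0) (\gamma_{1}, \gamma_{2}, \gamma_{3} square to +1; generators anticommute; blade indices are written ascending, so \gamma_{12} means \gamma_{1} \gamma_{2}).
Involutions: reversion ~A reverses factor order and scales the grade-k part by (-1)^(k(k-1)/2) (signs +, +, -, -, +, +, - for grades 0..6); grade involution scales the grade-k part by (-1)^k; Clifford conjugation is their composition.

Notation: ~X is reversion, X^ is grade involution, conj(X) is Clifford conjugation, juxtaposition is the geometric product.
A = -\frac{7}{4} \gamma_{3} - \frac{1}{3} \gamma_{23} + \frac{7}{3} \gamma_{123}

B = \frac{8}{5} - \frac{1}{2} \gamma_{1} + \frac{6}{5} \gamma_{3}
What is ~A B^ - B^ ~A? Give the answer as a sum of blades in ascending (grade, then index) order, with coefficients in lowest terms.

first term: \frac{21}{10} - \frac{2}{5} \gamma_{2} - \frac{14}{5} \gamma_{3} + \frac{14}{5} \gamma_{12} + \frac{7}{8} \gamma_{13} - \frac{19}{30} \gamma_{23} - \frac{107}{30} \gamma_{123}
second term: \frac{21}{10} + \frac{2}{5} \gamma_{2} - \frac{14}{5} \gamma_{3} + \frac{14}{5} \gamma_{12} - \frac{7}{8} \gamma_{13} - \frac{19}{30} \gamma_{23} - \frac{107}{30} \gamma_{123}
Answer: -\frac{4}{5} \gamma_{2} + \frac{7}{4} \gamma_{13}


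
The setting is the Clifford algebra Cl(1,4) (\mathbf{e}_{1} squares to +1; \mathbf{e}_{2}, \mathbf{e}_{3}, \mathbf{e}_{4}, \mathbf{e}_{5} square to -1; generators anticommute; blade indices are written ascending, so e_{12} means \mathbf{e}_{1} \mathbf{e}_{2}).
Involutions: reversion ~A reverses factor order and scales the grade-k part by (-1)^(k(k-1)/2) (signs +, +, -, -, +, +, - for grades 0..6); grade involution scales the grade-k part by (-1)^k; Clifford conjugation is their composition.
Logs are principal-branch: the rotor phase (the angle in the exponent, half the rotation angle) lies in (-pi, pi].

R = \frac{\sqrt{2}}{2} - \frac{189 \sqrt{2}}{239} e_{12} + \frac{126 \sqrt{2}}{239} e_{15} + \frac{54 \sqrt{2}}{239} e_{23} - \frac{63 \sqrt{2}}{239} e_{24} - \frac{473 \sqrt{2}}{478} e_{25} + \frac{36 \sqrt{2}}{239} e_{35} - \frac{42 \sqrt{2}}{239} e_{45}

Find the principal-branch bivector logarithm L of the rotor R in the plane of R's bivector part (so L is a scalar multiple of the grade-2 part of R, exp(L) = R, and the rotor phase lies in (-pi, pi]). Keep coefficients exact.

The scalar part of R is \frac{\sqrt{2}}{2}, so the principal-branch rotor phase is pinned; divide the bivector part by its sine to get the unit plane — L is the phase times that plane.
Concretely: cos(phase) = \frac{\sqrt{2}}{2} gives phase = ±\frac{\pi}{4}, and since phase/sin(phase) is even the sign is immaterial: L = (phase/sin(phase)) * <R>_2 = (\frac{\sqrt{2} \pi}{4}) * <R>_2.
Answer: - \frac{189 \pi}{478} e_{12} + \frac{63 \pi}{239} e_{15} + \frac{27 \pi}{239} e_{23} - \frac{63 \pi}{478} e_{24} - \frac{473 \pi}{956} e_{25} + \frac{18 \pi}{239} e_{35} - \frac{21 \pi}{239} e_{45}


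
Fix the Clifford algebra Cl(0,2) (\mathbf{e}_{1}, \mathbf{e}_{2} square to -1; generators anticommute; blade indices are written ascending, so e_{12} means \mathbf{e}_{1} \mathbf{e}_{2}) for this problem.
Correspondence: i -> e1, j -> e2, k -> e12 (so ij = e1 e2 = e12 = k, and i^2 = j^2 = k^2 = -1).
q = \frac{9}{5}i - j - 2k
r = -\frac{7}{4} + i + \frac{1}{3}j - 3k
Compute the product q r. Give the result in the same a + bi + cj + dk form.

In blades: q = \frac{9}{5} e_{1} - e_{2} - 2 e_{12}, r = -\frac{7}{4} + e_{1} + \frac{1}{3} e_{2} - 3 e_{12}.
Distribute q over r term by term (generator squares from the signature, products reordered to ascending indices): (\frac{9}{5} e_{1})*r = -\frac{9}{5} - \frac{63}{20} e_{1} + \frac{27}{5} e_{2} + \frac{3}{5} e_{12}; (-e_{2})*r = \frac{1}{3} + 3 e_{1} + \frac{7}{4} e_{2} + e_{12}; (-2 e_{12})*r = -6 + \frac{2}{3} e_{1} - 2 e_{2} + \frac{7}{2} e_{12}.
Sum: -\frac{112}{15} + \frac{31}{60} e_{1} + \frac{103}{20} e_{2} + \frac{51}{10} e_{12}; translating back through the correspondence:
Answer: -\frac{112}{15} + \frac{31}{60}i + \frac{103}{20}j + \frac{51}{10}k


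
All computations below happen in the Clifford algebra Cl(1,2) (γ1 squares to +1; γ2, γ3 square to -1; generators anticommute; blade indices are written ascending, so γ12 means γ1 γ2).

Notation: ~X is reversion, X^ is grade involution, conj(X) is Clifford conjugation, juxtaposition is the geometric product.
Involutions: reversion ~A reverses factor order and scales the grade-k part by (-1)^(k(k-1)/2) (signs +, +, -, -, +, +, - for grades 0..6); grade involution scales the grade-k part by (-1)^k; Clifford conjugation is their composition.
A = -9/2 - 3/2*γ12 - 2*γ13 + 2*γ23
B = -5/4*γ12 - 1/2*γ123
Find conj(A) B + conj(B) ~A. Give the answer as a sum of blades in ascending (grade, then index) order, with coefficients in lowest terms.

first term: -15/8 - γ1 + γ2 - 3/4*γ3 + 45/8*γ12 + 5/2*γ13 - 5/2*γ23 + 9/4*γ123
second term: 15/8 - γ1 + γ2 - 3/4*γ3 - 45/8*γ12 + 5/2*γ13 - 5/2*γ23 + 9/4*γ123
Answer: -2*γ1 + 2*γ2 - 3/2*γ3 + 5*γ13 - 5*γ23 + 9/2*γ123


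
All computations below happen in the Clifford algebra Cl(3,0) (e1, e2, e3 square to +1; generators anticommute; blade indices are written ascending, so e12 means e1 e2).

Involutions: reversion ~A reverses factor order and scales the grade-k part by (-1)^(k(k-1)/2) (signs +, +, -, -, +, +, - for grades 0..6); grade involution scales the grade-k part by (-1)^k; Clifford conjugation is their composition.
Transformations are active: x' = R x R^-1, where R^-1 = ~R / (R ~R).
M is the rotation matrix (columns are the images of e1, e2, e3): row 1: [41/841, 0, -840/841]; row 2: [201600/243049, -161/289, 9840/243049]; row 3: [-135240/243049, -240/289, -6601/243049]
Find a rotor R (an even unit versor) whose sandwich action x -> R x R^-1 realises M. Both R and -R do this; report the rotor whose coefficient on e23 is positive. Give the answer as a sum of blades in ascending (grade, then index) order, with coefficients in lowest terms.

Method: write R = a + b12*e12 + b13*e13 + b23*e23 with a^2 + b12^2 + b13^2 + b23^2 = 1 (so R^-1 = ~R). Expanding the columns R e_j ~R gives tr M = 4a^2 - 1 and, from the antisymmetric part, M21 - M12 = -4a*b12, M13 - M31 = 4a*b13, M32 - M23 = -4a*b23.
Here tr M = -130153/243049, so a^2 = (1 + tr M)/4 = 28224/243049 and a = ±168/493. Taking a = 168/493: M21 - M12 = 201600/243049, M13 - M31 = -107520/243049, M32 - M23 = -211680/243049, giving b12 = -300/493, b13 = -160/493, b23 = 315/493, i.e. R = 168/493 - 300/493*e12 - 160/493*e13 + 315/493*e23.
Its e23 coefficient is already positive.
Answer: 168/493 - 300/493*e12 - 160/493*e13 + 315/493*e23. Note: both R and -R realise this M (trace -130153/243049); the covering map identifies them, and the e23-coefficient sign is the tie-breaker.


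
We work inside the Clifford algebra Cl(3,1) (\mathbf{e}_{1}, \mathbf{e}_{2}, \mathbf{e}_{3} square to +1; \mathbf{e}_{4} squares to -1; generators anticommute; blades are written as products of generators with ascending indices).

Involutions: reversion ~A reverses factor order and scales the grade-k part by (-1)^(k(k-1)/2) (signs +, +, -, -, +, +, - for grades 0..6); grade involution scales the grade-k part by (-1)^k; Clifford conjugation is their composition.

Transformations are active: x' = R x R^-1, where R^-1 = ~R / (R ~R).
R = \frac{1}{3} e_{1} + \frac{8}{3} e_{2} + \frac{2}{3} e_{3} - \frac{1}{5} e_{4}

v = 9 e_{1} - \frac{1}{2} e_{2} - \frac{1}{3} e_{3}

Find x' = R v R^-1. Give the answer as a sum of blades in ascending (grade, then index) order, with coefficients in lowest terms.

~R = \frac{1}{3} e_{1} + \frac{8}{3} e_{2} + \frac{2}{3} e_{3} - \frac{1}{5} e_{4}, and R ~R = \frac{572}{75}, so R^-1 = ~R / (\frac{572}{75}).
R v = \frac{13}{9} - \frac{145}{6} e_{1} e_{2} - \frac{55}{9} e_{1} e_{3} + \frac{9}{5} e_{1} e_{4} - \frac{5}{9} e_{2} e_{3} - \frac{1}{10} e_{2} e_{4} - \frac{1}{15} e_{3} e_{4}
Answer: -\frac{1757}{198} e_{1} + \frac{299}{198} e_{2} + \frac{58}{99} e_{3} - \frac{5}{66} e_{4}


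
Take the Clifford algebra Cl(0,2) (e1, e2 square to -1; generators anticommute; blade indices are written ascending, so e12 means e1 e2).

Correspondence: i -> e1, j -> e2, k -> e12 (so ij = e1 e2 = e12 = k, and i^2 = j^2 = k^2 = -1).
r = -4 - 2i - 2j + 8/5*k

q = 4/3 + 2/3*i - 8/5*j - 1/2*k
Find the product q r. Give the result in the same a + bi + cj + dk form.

In blades: q = 4/3 + 2/3*e1 - 8/5*e2 - 1/2*e12, r = -4 - 2*e1 - 2*e2 + 8/5*e12.
Distribute q over r term by term (generator squares from the signature, products reordered to ascending indices): (4/3)*r = -16/3 - 8/3*e1 - 8/3*e2 + 32/15*e12; (2/3*e1)*r = 4/3 - 8/3*e1 - 16/15*e2 - 4/3*e12; (-8/5*e2)*r = -16/5 - 64/25*e1 + 32/5*e2 - 16/5*e12; (-1/2*e12)*r = 4/5 - e1 + e2 + 2*e12.
Sum: -32/5 - 667/75*e1 + 11/3*e2 - 2/5*e12; translating back through the correspondence:
Answer: -32/5 - 667/75*i + 11/3*j - 2/5*k


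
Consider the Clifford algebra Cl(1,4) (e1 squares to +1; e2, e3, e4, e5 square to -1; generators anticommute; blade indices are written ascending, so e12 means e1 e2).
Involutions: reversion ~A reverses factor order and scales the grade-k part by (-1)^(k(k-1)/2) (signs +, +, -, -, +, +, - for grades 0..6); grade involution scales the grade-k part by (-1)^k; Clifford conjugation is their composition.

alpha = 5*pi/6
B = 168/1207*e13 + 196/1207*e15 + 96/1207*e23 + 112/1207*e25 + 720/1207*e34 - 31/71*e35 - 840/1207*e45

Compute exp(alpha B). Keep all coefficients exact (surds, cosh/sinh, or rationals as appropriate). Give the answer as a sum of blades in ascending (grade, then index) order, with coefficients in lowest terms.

B^2 term by term: the squares give (168/1207)^2*(e13)^2 + (196/1207)^2*(e15)^2 + (96/1207)^2*(e23)^2 + (112/1207)^2*(e25)^2 + (720/1207)^2*(e34)^2 + (-31/71)^2*(e35)^2 + (-840/1207)^2*(e45)^2 = 28224/1456849*(+1) + 38416/1456849*(+1) + 9216/1456849*(-1) + 12544/1456849*(-1) + 518400/1456849*(-1) + 961/5041*(-1) + 705600/1456849*(-1) = -1 (each basis 2-blade squares to minus the product of its generators' squares); cross terms between blades sharing an index anticommute and cancel; the commuting (index-disjoint) pairs give grade-4 terms 2*c*c'*(blade product), which cancel blade by blade — e1235: -37632/1456849 + 37632/1456849 = 0; e1345: -282240/1456849 + 282240/1456849 = 0; e2345: -161280/1456849 + 161280/1456849 = 0 — confirming B is simple. So B^2 = -1.
B^2 = -1 — since the square is negative, the closed form is circular: l = 1, alpha*l = 5*pi/6, so exp(alpha B) = cos(5*pi/6) + (sin(5*pi/6)/1)*B = -sqrt(3)/2 + (1/2)*B.
Answer: -sqrt(3)/2 + 84/1207*e13 + 98/1207*e15 + 48/1207*e23 + 56/1207*e25 + 360/1207*e34 - 31/142*e35 - 420/1207*e45


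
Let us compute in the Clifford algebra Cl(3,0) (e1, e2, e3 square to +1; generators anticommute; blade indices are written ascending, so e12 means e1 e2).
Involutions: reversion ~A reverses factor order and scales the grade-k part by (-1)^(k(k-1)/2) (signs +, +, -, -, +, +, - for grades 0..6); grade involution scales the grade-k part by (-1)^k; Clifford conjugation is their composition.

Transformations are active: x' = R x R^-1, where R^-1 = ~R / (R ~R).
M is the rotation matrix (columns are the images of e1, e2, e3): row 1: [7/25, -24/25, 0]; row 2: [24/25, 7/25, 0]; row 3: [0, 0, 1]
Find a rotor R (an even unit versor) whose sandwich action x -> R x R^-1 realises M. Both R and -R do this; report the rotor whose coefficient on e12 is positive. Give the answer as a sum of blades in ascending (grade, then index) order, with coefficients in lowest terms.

Method: write R = a + b12*e12 + b13*e13 + b23*e23 with a^2 + b12^2 + b13^2 + b23^2 = 1 (so R^-1 = ~R). Expanding the columns R e_j ~R gives tr M = 4a^2 - 1 and, from the antisymmetric part, M21 - M12 = -4a*b12, M13 - M31 = 4a*b13, M32 - M23 = -4a*b23.
Here tr M = 39/25, so a^2 = (1 + tr M)/4 = 16/25 and a = ±4/5. Taking a = 4/5: M21 - M12 = 48/25, M13 - M31 = 0, M32 - M23 = 0, giving b12 = -3/5, b13 = 0, b23 = 0, i.e. R = 4/5 - 3/5*e12.
Its e12 coefficient is negative, so report the other preimage -R.
Answer: -4/5 + 3/5*e12. Recall the cover is two-to-one: with M of trace 39/25, both preimages act alike, and the stated e12 sign chooses the sheet.


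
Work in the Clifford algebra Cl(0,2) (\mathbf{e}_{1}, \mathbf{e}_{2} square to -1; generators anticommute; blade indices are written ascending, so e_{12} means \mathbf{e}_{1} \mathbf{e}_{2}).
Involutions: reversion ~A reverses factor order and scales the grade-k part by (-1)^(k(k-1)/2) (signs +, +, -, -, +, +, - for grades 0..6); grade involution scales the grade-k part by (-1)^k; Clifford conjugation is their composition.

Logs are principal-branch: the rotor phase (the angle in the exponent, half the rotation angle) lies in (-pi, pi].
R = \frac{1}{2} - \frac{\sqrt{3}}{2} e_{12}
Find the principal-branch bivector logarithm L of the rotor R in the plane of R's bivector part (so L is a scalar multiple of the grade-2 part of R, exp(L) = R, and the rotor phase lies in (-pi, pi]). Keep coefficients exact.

The scalar part of R is \frac{1}{2}, which pins the rotor phase on the principal branch; dividing the bivector part by the sine of that phase recovers the unit plane, and L is the phase times that plane.
Concretely: cos(phase) = \frac{1}{2} gives phase = ±\frac{\pi}{3}, and since phase/sin(phase) is even the sign is immaterial: L = (phase/sin(phase)) * <R>_2 = (\frac{2 \sqrt{3} \pi}{9}) * <R>_2.
Answer: - \frac{\pi}{3} e_{12}


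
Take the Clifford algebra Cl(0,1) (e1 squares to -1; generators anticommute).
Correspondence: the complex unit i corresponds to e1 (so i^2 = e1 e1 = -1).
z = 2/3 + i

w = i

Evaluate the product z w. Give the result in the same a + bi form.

In blades: z = 2/3 + e1, w = e1.
Distribute z over w term by term (generator squares from the signature, products reordered to ascending indices): (2/3)*w = 2/3*e1; (e1)*w = -1.
Sum: -1 + 2/3*e1; translating back through the correspondence:
Answer: -1 + 2/3*i


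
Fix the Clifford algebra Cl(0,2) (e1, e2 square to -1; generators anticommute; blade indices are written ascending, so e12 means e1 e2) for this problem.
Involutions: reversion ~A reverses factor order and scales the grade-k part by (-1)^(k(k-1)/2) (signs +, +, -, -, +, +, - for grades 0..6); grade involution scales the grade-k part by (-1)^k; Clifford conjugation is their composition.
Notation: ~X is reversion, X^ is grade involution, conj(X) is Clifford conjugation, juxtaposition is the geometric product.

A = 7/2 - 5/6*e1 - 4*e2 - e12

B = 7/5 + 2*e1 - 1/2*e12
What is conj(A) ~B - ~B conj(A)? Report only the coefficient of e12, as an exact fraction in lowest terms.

first term: 41/15 + 61/6*e1 + 431/60*e2 - 97/20*e12
second term: 41/15 + 37/6*e1 + 241/60*e2 + 223/20*e12
Answer: -16


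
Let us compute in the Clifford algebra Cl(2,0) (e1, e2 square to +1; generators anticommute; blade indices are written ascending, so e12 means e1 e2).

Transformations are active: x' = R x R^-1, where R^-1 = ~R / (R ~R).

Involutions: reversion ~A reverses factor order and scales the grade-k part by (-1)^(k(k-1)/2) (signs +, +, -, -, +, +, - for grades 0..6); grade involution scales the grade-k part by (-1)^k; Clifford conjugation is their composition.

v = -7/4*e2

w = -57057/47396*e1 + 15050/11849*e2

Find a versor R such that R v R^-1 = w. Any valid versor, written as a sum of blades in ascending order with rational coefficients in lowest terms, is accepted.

Reasoning: v^2 = w^2 = 49/16 since conjugation preserves the quadratic form; R = v + w = -57057/47396*e1 - 22743/47396*e2 is then valid when invertible, keeping its own part and reversing (v - w)/2.
Answer: -57057/47396*e1 - 22743/47396*e2


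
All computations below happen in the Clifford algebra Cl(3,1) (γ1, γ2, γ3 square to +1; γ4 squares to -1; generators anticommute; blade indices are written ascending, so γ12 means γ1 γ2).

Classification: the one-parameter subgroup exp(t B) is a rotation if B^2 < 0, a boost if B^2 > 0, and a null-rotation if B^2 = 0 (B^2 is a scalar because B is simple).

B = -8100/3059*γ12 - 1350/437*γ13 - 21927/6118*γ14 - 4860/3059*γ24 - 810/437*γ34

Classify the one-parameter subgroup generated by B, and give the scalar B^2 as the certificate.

B^2 term by term: the squares give (-8100/3059)^2*(γ12)^2 + (-1350/437)^2*(γ13)^2 + (-21927/6118)^2*(γ14)^2 + (-4860/3059)^2*(γ24)^2 + (-810/437)^2*(γ34)^2 = 65610000/9357481*(-1) + 1822500/190969*(-1) + 480793329/37429924*(+1) + 23619600/9357481*(+1) + 656100/190969*(+1) = 9/4 (each basis 2-blade squares to minus the product of its generators' squares); cross terms between blades sharing an index anticommute and cancel; the commuting (index-disjoint) pairs give grade-4 terms 2*c*c'*(blade product), which cancel blade by blade — γ1234: 13122000/1336783 - 13122000/1336783 = 0 — confirming B is simple. So B^2 = 9/4.
Answer: boost, certificate B^2 = 9/4. Because 9/4 is invariant under every versor sandwich, the classification follows from its sign alone.


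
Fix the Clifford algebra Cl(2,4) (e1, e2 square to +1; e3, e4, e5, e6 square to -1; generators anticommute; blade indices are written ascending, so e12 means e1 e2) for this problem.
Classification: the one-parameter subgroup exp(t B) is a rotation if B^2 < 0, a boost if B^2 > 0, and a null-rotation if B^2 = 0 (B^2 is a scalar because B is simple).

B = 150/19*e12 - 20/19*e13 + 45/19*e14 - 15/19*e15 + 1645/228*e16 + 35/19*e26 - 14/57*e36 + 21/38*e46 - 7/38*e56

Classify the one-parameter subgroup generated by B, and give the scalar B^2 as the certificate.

B^2 term by term: the squares give (150/19)^2*(e12)^2 + (-20/19)^2*(e13)^2 + (45/19)^2*(e14)^2 + (-15/19)^2*(e15)^2 + (1645/228)^2*(e16)^2 + (35/19)^2*(e26)^2 + (-14/57)^2*(e36)^2 + (21/38)^2*(e46)^2 + (-7/38)^2*(e56)^2 = 22500/361*(-1) + 400/361*(+1) + 2025/361*(+1) + 225/361*(+1) + 2706025/51984*(+1) + 1225/361*(+1) + 196/3249*(-1) + 441/1444*(-1) + 49/1444*(-1) = 1/16 (each basis 2-blade squares to minus the product of its generators' squares); cross terms between blades sharing an index anticommute and cancel; the commuting (index-disjoint) pairs give grade-4 terms 2*c*c'*(blade product), which cancel blade by blade — e1236: -1400/361 + 1400/361 = 0; e1246: 3150/361 - 3150/361 = 0; e1256: -1050/361 + 1050/361 = 0; e1346: -420/361 + 420/361 = 0; e1356: 140/361 - 140/361 = 0; e1456: -315/361 + 315/361 = 0 — confirming B is simple. So B^2 = 1/16.
Answer: boost, certificate B^2 = 1/16. No conjugation can change B^2 = 1/16; the sign gives the class.


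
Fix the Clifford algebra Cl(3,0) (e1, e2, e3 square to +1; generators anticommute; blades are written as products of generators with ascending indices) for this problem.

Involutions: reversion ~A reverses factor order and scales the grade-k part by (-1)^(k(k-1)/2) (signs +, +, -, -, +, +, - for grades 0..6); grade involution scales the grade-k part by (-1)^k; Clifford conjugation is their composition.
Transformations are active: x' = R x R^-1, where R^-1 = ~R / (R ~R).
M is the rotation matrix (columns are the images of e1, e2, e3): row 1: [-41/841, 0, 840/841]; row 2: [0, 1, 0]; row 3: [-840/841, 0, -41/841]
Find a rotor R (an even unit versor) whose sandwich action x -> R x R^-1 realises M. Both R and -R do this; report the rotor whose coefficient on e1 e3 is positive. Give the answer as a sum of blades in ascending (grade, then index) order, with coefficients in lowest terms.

Method: write R = a + b12*e1 e2 + b13*e1 e3 + b23*e2 e3 with a^2 + b12^2 + b13^2 + b23^2 = 1 (so R^-1 = ~R). Expanding the columns R e_j ~R gives tr M = 4a^2 - 1 and, from the antisymmetric part, M21 - M12 = -4a*b12, M13 - M31 = 4a*b13, M32 - M23 = -4a*b23.
Here tr M = 759/841, so a^2 = (1 + tr M)/4 = 400/841 and a = ±20/29. Taking a = 20/29: M21 - M12 = 0, M13 - M31 = 1680/841, M32 - M23 = 0, giving b12 = 0, b13 = 21/29, b23 = 0, i.e. R = 20/29 + 21/29*e1 e3.
Its e1 e3 coefficient is already positive.
Answer: 20/29 + 21/29*e1 e3. Uniqueness: Spin(3) -> SO(3) maps R and -R to the same rotation of trace 759/841; fixing the sign of the e1 e3 coefficient removes the ambiguity.


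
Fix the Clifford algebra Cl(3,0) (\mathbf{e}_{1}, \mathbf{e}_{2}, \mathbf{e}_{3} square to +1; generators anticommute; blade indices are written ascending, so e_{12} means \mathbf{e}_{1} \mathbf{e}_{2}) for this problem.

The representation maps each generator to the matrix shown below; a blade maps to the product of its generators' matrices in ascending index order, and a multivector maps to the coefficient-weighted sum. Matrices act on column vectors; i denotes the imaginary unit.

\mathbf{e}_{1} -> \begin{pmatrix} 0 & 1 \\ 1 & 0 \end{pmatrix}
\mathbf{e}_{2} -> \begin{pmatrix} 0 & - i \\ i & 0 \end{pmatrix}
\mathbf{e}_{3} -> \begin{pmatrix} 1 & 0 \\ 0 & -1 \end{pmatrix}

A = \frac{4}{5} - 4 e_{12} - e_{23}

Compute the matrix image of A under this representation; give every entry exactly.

Bivector images (products of the table entries): rho(e_{12}) = rho(\mathbf{e}_{1})rho(\mathbf{e}_{2}) = \begin{pmatrix} i & 0 \\ 0 & - i \end{pmatrix}; rho(e_{23}) = rho(\mathbf{e}_{2})rho(\mathbf{e}_{3}) = \begin{pmatrix} 0 & i \\ i & 0 \end{pmatrix}.
M = (\frac{4}{5})*1 + (-4)*rho(e_{12}) + (-1)*rho(e_{23}), summed entrywise (1 is the identity matrix):
Answer: \begin{pmatrix} \frac{4}{5} - 4 i & - i \\ - i & \frac{4}{5} + 4 i \end{pmatrix}


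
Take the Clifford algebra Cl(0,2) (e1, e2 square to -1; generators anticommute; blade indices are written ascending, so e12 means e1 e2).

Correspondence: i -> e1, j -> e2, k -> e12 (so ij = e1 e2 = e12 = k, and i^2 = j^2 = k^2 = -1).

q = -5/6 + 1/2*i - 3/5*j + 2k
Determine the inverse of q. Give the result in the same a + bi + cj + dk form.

In blades: q = -5/6 + 1/2*e1 - 3/5*e2 + 2*e12.
With qbar = -5/6 - 1/2*e1 + 3/5*e2 - 2*e12 (scalar fixed, mapped units negated), q qbar = 2387/450 (the sum of squared coefficients), so q^-1 = qbar / (2387/450) = -375/2387 - 225/2387*e1 + 270/2387*e2 - 900/2387*e12; translating back:
Answer: -375/2387 - 225/2387*i + 270/2387*j - 900/2387*k


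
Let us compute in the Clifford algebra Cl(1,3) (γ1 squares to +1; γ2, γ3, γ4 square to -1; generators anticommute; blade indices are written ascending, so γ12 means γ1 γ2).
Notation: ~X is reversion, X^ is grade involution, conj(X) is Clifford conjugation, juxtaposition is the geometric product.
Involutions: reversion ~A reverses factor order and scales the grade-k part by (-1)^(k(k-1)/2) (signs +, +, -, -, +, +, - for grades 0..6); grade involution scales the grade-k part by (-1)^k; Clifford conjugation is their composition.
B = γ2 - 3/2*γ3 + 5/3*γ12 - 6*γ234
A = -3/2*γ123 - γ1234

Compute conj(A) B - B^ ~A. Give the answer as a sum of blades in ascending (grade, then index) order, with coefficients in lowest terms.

first term: 6*γ1 - 5/2*γ3 - 9/4*γ12 - 3/2*γ13 - 9*γ14 - 5/3*γ34 + 3/2*γ124 + γ134
second term: 6*γ1 + 5/2*γ3 - 9/4*γ12 - 3/2*γ13 + 9*γ14 - 5/3*γ34 + 3/2*γ124 + γ134
Answer: -5*γ3 - 18*γ14


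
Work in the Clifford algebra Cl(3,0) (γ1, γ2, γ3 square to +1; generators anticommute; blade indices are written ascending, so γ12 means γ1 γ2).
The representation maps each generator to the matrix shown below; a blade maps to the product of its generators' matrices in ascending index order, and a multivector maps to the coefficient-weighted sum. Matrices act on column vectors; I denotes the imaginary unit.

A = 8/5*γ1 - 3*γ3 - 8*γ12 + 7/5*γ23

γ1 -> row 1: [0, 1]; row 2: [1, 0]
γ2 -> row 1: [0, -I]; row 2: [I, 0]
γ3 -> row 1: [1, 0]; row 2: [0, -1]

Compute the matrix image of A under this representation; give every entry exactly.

Bivector images (products of the table entries): rho(γ12) = rho(γ1)rho(γ2) = row 1: [I, 0]; row 2: [0, -I]; rho(γ23) = rho(γ2)rho(γ3) = row 1: [0, I]; row 2: [I, 0].
M = (8/5)*rho(γ1) + (-3)*rho(γ3) + (-8)*rho(γ12) + (7/5)*rho(γ23), summed entrywise:
Answer: row 1: [-3 - 8*I, 8/5 + 7*I/5]; row 2: [8/5 + 7*I/5, 3 + 8*I]


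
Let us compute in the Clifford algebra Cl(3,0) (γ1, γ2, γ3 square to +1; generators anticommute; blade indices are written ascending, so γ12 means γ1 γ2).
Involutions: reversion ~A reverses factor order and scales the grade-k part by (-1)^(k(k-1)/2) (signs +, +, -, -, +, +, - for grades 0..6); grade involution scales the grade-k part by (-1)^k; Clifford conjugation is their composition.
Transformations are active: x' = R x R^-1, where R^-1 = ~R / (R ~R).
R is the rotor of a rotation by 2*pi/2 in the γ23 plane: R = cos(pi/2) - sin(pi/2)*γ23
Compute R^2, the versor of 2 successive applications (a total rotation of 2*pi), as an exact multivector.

The rotor phase is half the rotation angle and phases add under composition, so 2 steps in the γ23 plane accumulate phase 2*(pi/2) = pi: R^2 = cos(pi) - sin(pi)*γ23.
cos(pi) = -1 and sin(pi) = 0, so R^2 = -1. The total rotation 2*pi is 1 full turn, so every vector returns to itself, yet the rotor is -1, on the OTHER sheet of the double cover (an odd number of 2*pi turns).
Answer: -1


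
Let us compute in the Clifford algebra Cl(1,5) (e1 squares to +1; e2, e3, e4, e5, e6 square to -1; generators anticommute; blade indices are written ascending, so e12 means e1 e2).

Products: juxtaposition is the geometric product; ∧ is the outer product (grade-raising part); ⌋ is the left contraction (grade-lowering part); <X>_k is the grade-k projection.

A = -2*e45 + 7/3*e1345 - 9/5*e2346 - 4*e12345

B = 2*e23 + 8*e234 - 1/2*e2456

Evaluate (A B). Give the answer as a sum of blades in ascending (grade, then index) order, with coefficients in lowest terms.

step 1: 72/5*e6 + 32*e15 - e26 + 9/10*e35 + 18/5*e46 + 56/3*e125 - 2*e136 + 8*e145 - 16*e235 - 7/6*e1236 + 14/3*e1245 - 4*e2345
Answer: 72/5*e6 + 32*e15 - e26 + 9/10*e35 + 18/5*e46 + 56/3*e125 - 2*e136 + 8*e145 - 16*e235 - 7/6*e1236 + 14/3*e1245 - 4*e2345


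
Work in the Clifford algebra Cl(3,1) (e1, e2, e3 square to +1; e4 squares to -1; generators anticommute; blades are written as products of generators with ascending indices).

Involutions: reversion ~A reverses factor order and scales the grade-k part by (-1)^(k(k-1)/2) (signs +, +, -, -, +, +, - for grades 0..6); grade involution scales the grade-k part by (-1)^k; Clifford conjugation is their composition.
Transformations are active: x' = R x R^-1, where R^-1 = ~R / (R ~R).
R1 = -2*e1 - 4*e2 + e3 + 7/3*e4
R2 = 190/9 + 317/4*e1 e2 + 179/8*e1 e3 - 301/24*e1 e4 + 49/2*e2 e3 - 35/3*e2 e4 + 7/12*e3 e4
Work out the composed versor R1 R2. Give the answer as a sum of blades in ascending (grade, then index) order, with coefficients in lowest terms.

Distribute over the terms of R1 (each basis-blade product reordered to ascending indices, repeated generators contracted through their squares):
(-2*e1) R2 = -380/9*e1 - 317/2*e2 - 179/4*e3 + 301/12*e4 - 49*e1 e2 e3 + 70/3*e1 e2 e4 - 7/6*e1 e3 e4
(-4*e2) R2 = 317*e1 - 760/9*e2 - 98*e3 + 140/3*e4 + 179/2*e1 e2 e3 - 301/6*e1 e2 e4 - 7/3*e2 e3 e4
(e3) R2 = -179/8*e1 - 49/2*e2 + 190/9*e3 + 7/12*e4 + 317/4*e1 e2 e3 + 301/24*e1 e3 e4 + 35/3*e2 e3 e4
(7/3*e4) R2 = -2107/72*e1 - 245/9*e2 + 49/36*e3 + 1330/27*e4 + 2219/12*e1 e2 e4 + 1253/24*e1 e3 e4 + 343/6*e2 e3 e4
Summing the partial products and collecting blades:
Answer: 8033/36*e1 - 884/3*e2 - 2165/18*e3 + 3283/27*e4 + 479/4*e1 e2 e3 + 1897/12*e1 e2 e4 + 763/12*e1 e3 e4 + 133/2*e2 e3 e4


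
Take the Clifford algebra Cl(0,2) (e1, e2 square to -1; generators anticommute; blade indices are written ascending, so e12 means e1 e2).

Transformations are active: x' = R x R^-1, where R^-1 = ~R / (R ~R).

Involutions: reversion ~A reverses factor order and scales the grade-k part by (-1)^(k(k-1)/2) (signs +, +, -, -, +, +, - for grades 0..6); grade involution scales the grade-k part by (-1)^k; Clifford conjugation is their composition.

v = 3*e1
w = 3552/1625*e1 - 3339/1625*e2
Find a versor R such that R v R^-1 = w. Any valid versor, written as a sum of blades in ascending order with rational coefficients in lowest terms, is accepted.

R = v + w = 8427/1625*e1 - 3339/1625*e2 works: the equal norms (-9) guarantee its sandwich swaps v into w.
Answer: 8427/1625*e1 - 3339/1625*e2


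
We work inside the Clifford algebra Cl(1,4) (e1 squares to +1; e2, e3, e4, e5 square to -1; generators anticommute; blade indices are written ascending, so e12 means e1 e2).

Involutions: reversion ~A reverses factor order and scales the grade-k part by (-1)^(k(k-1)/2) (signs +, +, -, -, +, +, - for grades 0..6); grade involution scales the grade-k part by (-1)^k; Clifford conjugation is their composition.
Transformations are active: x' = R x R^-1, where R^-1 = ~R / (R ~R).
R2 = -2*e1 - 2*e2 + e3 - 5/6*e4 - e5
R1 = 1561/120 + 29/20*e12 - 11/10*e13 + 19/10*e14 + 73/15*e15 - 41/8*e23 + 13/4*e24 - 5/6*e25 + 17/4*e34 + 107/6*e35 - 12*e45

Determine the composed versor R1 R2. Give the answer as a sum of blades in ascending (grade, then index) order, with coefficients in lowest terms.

Distribute over the terms of R2 (each basis-blade product reordered to ascending indices, repeated generators contracted through their squares):
R1 (-2*e1) = -1561/60*e1 + 29/10*e2 - 11/5*e3 + 19/5*e4 + 146/15*e5 + 41/4*e123 - 13/2*e124 + 5/3*e125 - 17/2*e134 - 107/3*e135 + 24*e145
R1 (-2*e2) = 29/10*e1 - 1561/60*e2 + 41/4*e3 - 13/2*e4 + 5/3*e5 - 11/5*e123 + 19/5*e124 + 146/15*e125 - 17/2*e234 - 107/3*e235 + 24*e245
R1 (e3) = 11/10*e1 + 41/8*e2 + 1561/120*e3 + 17/4*e4 + 107/6*e5 + 29/20*e123 - 19/10*e134 - 73/15*e135 - 13/4*e234 + 5/6*e235 - 12*e345
R1 (-5/6*e4) = 19/12*e1 + 65/24*e2 + 85/24*e3 - 1561/144*e4 + 10*e5 - 29/24*e124 + 11/12*e134 + 73/18*e145 + 205/48*e234 - 25/36*e245 + 535/36*e345
R1 (-e5) = 73/15*e1 - 5/6*e2 + 107/6*e3 - 12*e4 - 1561/120*e5 - 29/20*e125 + 11/10*e135 - 19/10*e145 + 41/8*e235 - 13/4*e245 - 17/4*e345
Summing the partial products and collecting blades:
Answer: -467/30*e1 - 967/60*e2 + 1273/30*e3 - 15329/720*e4 + 1049/40*e5 + 19/2*e123 - 469/120*e124 + 199/20*e125 - 569/60*e134 - 1183/30*e135 + 1177/45*e145 - 359/48*e234 - 713/24*e235 + 361/18*e245 - 25/18*e345


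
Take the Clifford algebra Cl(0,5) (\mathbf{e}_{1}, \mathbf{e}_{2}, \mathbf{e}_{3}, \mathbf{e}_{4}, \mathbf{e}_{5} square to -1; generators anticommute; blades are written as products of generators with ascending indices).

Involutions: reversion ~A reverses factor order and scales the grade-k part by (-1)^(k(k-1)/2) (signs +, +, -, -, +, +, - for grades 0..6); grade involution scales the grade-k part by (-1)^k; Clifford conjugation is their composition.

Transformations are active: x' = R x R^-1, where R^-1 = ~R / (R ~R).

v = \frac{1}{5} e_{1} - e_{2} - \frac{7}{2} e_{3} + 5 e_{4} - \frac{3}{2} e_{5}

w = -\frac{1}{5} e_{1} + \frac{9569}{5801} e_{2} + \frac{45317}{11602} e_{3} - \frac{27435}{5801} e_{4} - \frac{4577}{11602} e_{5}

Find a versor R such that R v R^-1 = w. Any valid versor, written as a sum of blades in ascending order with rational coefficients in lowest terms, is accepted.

Here q(v) = q(w) = -\frac{2027}{50}; the classical choice R = v + w = \frac{3768}{5801} e_{2} + \frac{2355}{5801} e_{3} + \frac{1570}{5801} e_{4} - \frac{10990}{5801} e_{5} then realises v -> w under the sandwich.
Answer: \frac{3768}{5801} e_{2} + \frac{2355}{5801} e_{3} + \frac{1570}{5801} e_{4} - \frac{10990}{5801} e_{5}


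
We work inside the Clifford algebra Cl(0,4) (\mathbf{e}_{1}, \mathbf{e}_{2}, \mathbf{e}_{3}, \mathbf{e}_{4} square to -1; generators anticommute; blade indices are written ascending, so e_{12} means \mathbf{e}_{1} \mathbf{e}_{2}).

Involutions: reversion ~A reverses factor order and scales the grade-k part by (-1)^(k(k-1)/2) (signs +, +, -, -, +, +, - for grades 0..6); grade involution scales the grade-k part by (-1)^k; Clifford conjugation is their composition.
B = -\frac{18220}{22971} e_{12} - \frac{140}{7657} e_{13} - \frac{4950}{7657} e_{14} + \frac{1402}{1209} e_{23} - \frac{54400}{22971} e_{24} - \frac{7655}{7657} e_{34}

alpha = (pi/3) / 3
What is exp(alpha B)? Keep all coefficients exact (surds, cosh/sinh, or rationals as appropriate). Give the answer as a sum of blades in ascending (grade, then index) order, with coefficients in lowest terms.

B^2 term by term: the squares give (-\frac{18220}{22971})^2*(e_{12})^2 + (-\frac{140}{7657})^2*(e_{13})^2 + (-\frac{4950}{7657})^2*(e_{14})^2 + (\frac{1402}{1209})^2*(e_{23})^2 + (-\frac{54400}{22971})^2*(e_{24})^2 + (-\frac{7655}{7657})^2*(e_{34})^2 = \frac{331968400}{527666841}*(-1) + \frac{19600}{58629649}*(-1) + \frac{24502500}{58629649}*(-1) + \frac{1965604}{1461681}*(-1) + \frac{2959360000}{527666841}*(-1) + \frac{58599025}{58629649}*(-1) = -9 (each basis 2-blade squares to minus the product of its generators' squares); cross terms between blades sharing an index anticommute and cancel; the commuting (index-disjoint) pairs give grade-4 terms 2*c*c'*(blade product), which cancel blade by blade — e_{1234}: \frac{278948200}{175888947} - \frac{15232000}{175888947} - \frac{4626600}{3085771} = 0 — confirming B is simple. So B^2 = -9.
B^2 = -9 — a negative square means the series sums to a rotation: l = 3, alpha*l = \frac{\pi}{3}, so exp(alpha B) = cos(\frac{\pi}{3}) + (sin(\frac{\pi}{3})/3)*B = \frac{1}{2} + (\frac{\sqrt{3}}{6})*B.
Answer: \frac{1}{2} - \frac{9110 \sqrt{3}}{68913} e_{12} - \frac{70 \sqrt{3}}{22971} e_{13} - \frac{825 \sqrt{3}}{7657} e_{14} + \frac{701 \sqrt{3}}{3627} e_{23} - \frac{27200 \sqrt{3}}{68913} e_{24} - \frac{7655 \sqrt{3}}{45942} e_{34}


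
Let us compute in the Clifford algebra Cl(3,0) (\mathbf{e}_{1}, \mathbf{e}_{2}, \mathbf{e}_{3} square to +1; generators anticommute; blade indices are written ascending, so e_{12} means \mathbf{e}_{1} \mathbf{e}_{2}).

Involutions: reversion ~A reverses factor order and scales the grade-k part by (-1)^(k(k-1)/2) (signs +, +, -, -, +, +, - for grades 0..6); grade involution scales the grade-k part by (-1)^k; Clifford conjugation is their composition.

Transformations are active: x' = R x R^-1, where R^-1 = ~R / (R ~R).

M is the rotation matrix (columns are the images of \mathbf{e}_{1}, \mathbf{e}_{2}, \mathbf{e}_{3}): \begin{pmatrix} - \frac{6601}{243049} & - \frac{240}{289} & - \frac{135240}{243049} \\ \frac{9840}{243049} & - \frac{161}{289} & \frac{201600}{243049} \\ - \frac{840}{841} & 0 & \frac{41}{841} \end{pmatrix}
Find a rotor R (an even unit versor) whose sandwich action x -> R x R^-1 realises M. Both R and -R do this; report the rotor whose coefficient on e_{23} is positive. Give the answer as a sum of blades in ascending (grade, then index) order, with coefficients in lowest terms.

Method: write R = a + b12*e_{12} + b13*e_{13} + b23*e_{23} with a^2 + b12^2 + b13^2 + b23^2 = 1 (so R^-1 = ~R). Expanding the columns R e_j ~R gives tr M = 4a^2 - 1 and, from the antisymmetric part, M21 - M12 = -4a*b12, M13 - M31 = 4a*b13, M32 - M23 = -4a*b23.
Here tr M = -\frac{130153}{243049}, so a^2 = (1 + tr M)/4 = \frac{28224}{243049} and a = ±\frac{168}{493}. Taking a = \frac{168}{493}: M21 - M12 = \frac{211680}{243049}, M13 - M31 = \frac{107520}{243049}, M32 - M23 = -\frac{201600}{243049}, giving b12 = -\frac{315}{493}, b13 = \frac{160}{493}, b23 = \frac{300}{493}, i.e. R = \frac{168}{493} - \frac{315}{493} e_{12} + \frac{160}{493} e_{13} + \frac{300}{493} e_{23}.
Its e_{23} coefficient is already positive.
Answer: \frac{168}{493} - \frac{315}{493} e_{12} + \frac{160}{493} e_{13} + \frac{300}{493} e_{23}. Note: both R and -R realise this M (trace -\frac{130153}{243049}); the covering map identifies them, and the e_{23}-coefficient sign is the tie-breaker.


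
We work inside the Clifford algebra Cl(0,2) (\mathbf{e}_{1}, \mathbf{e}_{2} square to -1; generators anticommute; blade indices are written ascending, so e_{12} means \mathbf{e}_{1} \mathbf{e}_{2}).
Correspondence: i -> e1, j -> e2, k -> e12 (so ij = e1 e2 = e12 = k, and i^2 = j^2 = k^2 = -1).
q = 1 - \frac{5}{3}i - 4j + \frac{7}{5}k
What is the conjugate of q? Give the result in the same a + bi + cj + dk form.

In blades: q = 1 - \frac{5}{3} e_{1} - 4 e_{2} + \frac{7}{5} e_{12}.
Conjugation here is Clifford conjugation: the scalar is fixed and the grade-1 and grade-2 blades all flip sign, giving 1 + \frac{5}{3} e_{1} + 4 e_{2} - \frac{7}{5} e_{12}; translating back:
Answer: 1 + \frac{5}{3}i + 4j - \frac{7}{5}k


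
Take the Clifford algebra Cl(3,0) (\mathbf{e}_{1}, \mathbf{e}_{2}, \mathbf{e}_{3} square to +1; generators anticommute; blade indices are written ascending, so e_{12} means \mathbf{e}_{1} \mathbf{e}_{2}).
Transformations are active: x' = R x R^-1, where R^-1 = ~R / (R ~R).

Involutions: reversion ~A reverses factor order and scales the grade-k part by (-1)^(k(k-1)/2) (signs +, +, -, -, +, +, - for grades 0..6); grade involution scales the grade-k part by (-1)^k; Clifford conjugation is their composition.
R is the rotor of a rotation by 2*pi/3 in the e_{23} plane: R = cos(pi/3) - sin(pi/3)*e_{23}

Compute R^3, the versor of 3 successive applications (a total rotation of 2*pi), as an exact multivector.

Because a rotor carries half the rotation angle, composing 3 copies of this e_{23}-plane rotor multiplies the phase: 3*(pi/3) = \pi, hence R^3 = cos(\pi) - sin(\pi)*e_{23}.
cos(\pi) = -1 and sin(\pi) = 0, so R^3 = -1. The total rotation 2*pi is 1 full turn, so every vector returns to itself, yet the rotor is -1, on the OTHER sheet of the double cover (an odd number of 2*pi turns).
Answer: -1


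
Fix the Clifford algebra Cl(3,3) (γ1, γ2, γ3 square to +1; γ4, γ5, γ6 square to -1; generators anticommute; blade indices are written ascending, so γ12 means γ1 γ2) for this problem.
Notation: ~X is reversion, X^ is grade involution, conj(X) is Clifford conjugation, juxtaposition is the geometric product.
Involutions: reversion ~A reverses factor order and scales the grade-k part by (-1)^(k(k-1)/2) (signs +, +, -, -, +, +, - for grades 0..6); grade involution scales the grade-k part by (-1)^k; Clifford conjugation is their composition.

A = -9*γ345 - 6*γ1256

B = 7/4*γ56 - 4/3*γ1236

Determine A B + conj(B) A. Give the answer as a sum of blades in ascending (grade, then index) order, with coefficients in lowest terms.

first term: 21/2*γ12 + 8*γ35 + 63/4*γ346 + 12*γ12456
second term: -21/2*γ12 - 8*γ35 + 63/4*γ346 - 12*γ12456
Answer: 63/2*γ346
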